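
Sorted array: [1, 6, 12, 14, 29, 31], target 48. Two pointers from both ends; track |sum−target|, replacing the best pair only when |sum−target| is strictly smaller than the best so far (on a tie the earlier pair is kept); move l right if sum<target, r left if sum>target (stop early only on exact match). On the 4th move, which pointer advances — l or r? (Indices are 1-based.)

l

l=1 r=6: 1+31=32 d=16 *, l++
l=2 r=6: 6+31=37 d=11 *, l++
l=3 r=6: 12+31=43 d=5 *, l++
l=4 r=6: 14+31=45 d=3 *, l++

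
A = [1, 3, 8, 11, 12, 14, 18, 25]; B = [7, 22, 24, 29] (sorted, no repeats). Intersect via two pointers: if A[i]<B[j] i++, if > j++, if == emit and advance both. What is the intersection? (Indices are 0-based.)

intersection = []

[i=0,j=0] 1<7 → i++
[i=1,j=0] 3<7 → i++
[i=2,j=0] 8>7 → j++
[i=2,j=1] 8<22 → i++
[i=3,j=1] 11<22 → i++
[i=4,j=1] 12<22 → i++
[i=5,j=1] 14<22 → i++
[i=6,j=1] 18<22 → i++
[i=7,j=1] 25>22 → j++
[i=7,j=2] 25>24 → j++
[i=7,j=3] 25<29 → i++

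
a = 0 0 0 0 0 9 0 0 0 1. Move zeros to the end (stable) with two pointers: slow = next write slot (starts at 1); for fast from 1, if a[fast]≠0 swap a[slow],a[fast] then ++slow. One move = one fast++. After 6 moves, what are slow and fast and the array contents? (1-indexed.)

slow=2, fast=7, a=[9, 0, 0, 0, 0, 0, 0, 0, 0, 1]

slow=1 fast=1: a[fast]=0, fast++
slow=1 fast=2: a[fast]=0, fast++
slow=1 fast=3: a[fast]=0, fast++
slow=1 fast=4: a[fast]=0, fast++
slow=1 fast=5: a[fast]=0, fast++
slow=1 fast=6: a[fast]=9≠0 swap→a[1]=9, slow++,fast++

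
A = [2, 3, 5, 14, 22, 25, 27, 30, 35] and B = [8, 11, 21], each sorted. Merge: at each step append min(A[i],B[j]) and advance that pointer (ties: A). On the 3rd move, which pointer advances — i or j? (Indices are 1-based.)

i=1 j=1: A[i]=2<=B[j]=8 take 2, i++
i=2 j=1: A[i]=3<=B[j]=8 take 3, i++
i=3 j=1: A[i]=5<=B[j]=8 take 5, i++

i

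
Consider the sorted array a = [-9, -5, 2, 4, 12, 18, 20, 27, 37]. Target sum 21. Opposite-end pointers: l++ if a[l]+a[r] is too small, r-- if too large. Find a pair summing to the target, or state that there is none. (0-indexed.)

no pair

[0,8] -9+37=28 >21 → r--
[0,7] -9+27=18 <21 → l++
[1,7] -5+27=22 >21 → r--
[1,6] -5+20=15 <21 → l++
[2,6] 2+20=22 >21 → r--
[2,5] 2+18=20 <21 → l++
[3,5] 4+18=22 >21 → r--
[3,4] 4+12=16 <21 → l++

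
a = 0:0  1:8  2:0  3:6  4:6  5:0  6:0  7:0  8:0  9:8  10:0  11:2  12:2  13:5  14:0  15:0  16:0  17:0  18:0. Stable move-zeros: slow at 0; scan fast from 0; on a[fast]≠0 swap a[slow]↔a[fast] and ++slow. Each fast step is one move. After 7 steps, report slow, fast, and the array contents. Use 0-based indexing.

slow=3, fast=7, a=[8, 6, 6, 0, 0, 0, 0, 0, 0, 8, 0, 2, 2, 5, 0, 0, 0, 0, 0]

(s=0,f=0) a[fast]=0 → fast++
(s=0,f=1) a[fast]=8≠0 swap→a[0]=8 → slow++,fast++
(s=1,f=2) a[fast]=0 → fast++
(s=1,f=3) a[fast]=6≠0 swap→a[1]=6 → slow++,fast++
(s=2,f=4) a[fast]=6≠0 swap→a[2]=6 → slow++,fast++
(s=3,f=5) a[fast]=0 → fast++
(s=3,f=6) a[fast]=0 → fast++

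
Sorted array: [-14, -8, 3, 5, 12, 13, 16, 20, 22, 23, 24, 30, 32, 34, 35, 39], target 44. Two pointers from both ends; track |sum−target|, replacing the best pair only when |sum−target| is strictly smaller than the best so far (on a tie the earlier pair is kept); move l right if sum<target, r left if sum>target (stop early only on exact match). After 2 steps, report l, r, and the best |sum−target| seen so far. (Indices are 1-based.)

l=3, r=16, best |Δ|=13

l=1 r=16: -14+39=25 d=19 *, l++
l=2 r=16: -8+39=31 d=13 *, l++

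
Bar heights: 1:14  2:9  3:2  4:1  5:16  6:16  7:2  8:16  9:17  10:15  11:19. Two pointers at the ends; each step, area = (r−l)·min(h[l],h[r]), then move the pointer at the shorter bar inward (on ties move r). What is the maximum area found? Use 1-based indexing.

max area = 140

[1,11] min(14,19)*10=140 best=140 * → l++
[2,11] min(9,19)*9=81 best=140 → l++
[3,11] min(2,19)*8=16 best=140 → l++
[4,11] min(1,19)*7=7 best=140 → l++
[5,11] min(16,19)*6=96 best=140 → l++
[6,11] min(16,19)*5=80 best=140 → l++
[7,11] min(2,19)*4=8 best=140 → l++
[8,11] min(16,19)*3=48 best=140 → l++
[9,11] min(17,19)*2=34 best=140 → l++
[10,11] min(15,19)*1=15 best=140 → l++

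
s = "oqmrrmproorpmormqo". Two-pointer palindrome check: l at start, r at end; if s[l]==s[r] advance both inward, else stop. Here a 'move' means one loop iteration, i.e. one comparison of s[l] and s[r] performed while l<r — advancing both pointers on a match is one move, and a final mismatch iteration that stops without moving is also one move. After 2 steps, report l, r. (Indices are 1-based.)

l=1 r=18: 'o'=='o', l++,r--
l=2 r=17: 'q'=='q', l++,r--

l=3, r=16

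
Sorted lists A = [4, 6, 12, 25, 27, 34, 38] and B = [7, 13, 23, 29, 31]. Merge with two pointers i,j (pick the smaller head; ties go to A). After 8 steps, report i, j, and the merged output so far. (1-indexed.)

i=1 j=1: A[i]=4<=B[j]=7 take 4, i++
i=2 j=1: A[i]=6<=B[j]=7 take 6, i++
i=3 j=1: A[i]=12>B[j]=7 take 7, j++
i=3 j=2: A[i]=12<=B[j]=13 take 12, i++
i=4 j=2: A[i]=25>B[j]=13 take 13, j++
i=4 j=3: A[i]=25>B[j]=23 take 23, j++
i=4 j=4: A[i]=25<=B[j]=29 take 25, i++
i=5 j=4: A[i]=27<=B[j]=29 take 27, i++

i=6, j=4, merged so far=[4, 6, 7, 12, 13, 23, 25, 27]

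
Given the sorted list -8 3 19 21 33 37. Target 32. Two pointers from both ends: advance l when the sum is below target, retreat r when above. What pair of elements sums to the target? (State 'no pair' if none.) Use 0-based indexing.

no pair

l=0 r=5: -8+37=29 <32, l++
l=1 r=5: 3+37=40 >32, r--
l=1 r=4: 3+33=36 >32, r--
l=1 r=3: 3+21=24 <32, l++
l=2 r=3: 19+21=40 >32, r--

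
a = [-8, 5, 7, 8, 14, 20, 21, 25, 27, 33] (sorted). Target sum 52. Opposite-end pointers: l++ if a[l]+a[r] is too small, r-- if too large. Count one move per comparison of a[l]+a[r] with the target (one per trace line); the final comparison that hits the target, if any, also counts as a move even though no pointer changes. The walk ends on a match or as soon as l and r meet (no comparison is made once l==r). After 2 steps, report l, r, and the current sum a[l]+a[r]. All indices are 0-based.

l=2, r=9, sum=40

l=0 r=9: -8+33=25 <52, l++
l=1 r=9: 5+33=38 <52, l++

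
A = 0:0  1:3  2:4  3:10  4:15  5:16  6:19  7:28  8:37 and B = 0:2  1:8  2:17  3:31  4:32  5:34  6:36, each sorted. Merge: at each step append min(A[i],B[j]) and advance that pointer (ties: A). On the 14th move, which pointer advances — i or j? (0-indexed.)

i=0 j=0: A[i]=0<=B[j]=2 take 0, i++
i=1 j=0: A[i]=3>B[j]=2 take 2, j++
i=1 j=1: A[i]=3<=B[j]=8 take 3, i++
i=2 j=1: A[i]=4<=B[j]=8 take 4, i++
i=3 j=1: A[i]=10>B[j]=8 take 8, j++
i=3 j=2: A[i]=10<=B[j]=17 take 10, i++
i=4 j=2: A[i]=15<=B[j]=17 take 15, i++
i=5 j=2: A[i]=16<=B[j]=17 take 16, i++
i=6 j=2: A[i]=19>B[j]=17 take 17, j++
i=6 j=3: A[i]=19<=B[j]=31 take 19, i++
i=7 j=3: A[i]=28<=B[j]=31 take 28, i++
i=8 j=3: A[i]=37>B[j]=31 take 31, j++
i=8 j=4: A[i]=37>B[j]=32 take 32, j++
i=8 j=5: A[i]=37>B[j]=34 take 34, j++

j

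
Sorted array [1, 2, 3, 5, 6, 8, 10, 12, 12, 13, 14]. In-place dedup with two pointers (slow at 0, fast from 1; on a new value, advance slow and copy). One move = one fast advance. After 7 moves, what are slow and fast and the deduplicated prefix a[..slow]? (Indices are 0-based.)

(s=0,f=1) a[fast]=2≠a[slow]=1 write a[1]=2 → slow++,fast++
(s=1,f=2) a[fast]=3≠a[slow]=2 write a[2]=3 → slow++,fast++
(s=2,f=3) a[fast]=5≠a[slow]=3 write a[3]=5 → slow++,fast++
(s=3,f=4) a[fast]=6≠a[slow]=5 write a[4]=6 → slow++,fast++
(s=4,f=5) a[fast]=8≠a[slow]=6 write a[5]=8 → slow++,fast++
(s=5,f=6) a[fast]=10≠a[slow]=8 write a[6]=10 → slow++,fast++
(s=6,f=7) a[fast]=12≠a[slow]=10 write a[7]=12 → slow++,fast++

slow=7, fast=8, prefix=[1, 2, 3, 5, 6, 8, 10, 12]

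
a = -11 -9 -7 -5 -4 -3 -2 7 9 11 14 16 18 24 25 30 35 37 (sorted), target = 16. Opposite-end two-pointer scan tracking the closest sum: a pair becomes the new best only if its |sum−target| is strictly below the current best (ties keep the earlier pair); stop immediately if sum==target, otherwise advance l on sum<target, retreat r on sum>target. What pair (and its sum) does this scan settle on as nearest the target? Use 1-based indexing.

[1,18] -11+37=26 d=10 * → r--
[1,17] -11+35=24 d=8 * → r--
[1,16] -11+30=19 d=3 * → r--
[1,15] -11+25=14 d=2 * → l++
[2,15] -9+25=16 d=0 * → stop

pair (-9, 25) with sum 16 (|Δ|=0)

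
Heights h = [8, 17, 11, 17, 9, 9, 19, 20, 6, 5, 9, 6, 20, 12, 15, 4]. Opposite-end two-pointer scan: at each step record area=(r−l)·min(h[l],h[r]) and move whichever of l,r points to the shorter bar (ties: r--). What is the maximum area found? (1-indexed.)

[1,16] min(8,4)*15=60 best=60 * → r--
[1,15] min(8,15)*14=112 best=112 * → l++
[2,15] min(17,15)*13=195 best=195 * → r--
[2,14] min(17,12)*12=144 best=195 → r--
[2,13] min(17,20)*11=187 best=195 → l++
[3,13] min(11,20)*10=110 best=195 → l++
[4,13] min(17,20)*9=153 best=195 → l++
[5,13] min(9,20)*8=72 best=195 → l++
[6,13] min(9,20)*7=63 best=195 → l++
[7,13] min(19,20)*6=114 best=195 → l++
[8,13] min(20,20)*5=100 best=195 → r--
[8,12] min(20,6)*4=24 best=195 → r--
[8,11] min(20,9)*3=27 best=195 → r--
[8,10] min(20,5)*2=10 best=195 → r--
[8,9] min(20,6)*1=6 best=195 → r--

max area = 195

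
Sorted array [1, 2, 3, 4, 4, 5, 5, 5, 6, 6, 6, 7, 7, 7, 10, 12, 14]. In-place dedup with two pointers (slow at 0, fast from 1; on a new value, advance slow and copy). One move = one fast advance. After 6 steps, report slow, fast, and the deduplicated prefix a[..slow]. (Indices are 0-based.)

slow=4, fast=7, prefix=[1, 2, 3, 4, 5]

slow=0 fast=1: a[fast]=2≠a[slow]=1 write a[1]=2, slow++,fast++
slow=1 fast=2: a[fast]=3≠a[slow]=2 write a[2]=3, slow++,fast++
slow=2 fast=3: a[fast]=4≠a[slow]=3 write a[3]=4, slow++,fast++
slow=3 fast=4: a[fast]=4=a[slow] dup, fast++
slow=3 fast=5: a[fast]=5≠a[slow]=4 write a[4]=5, slow++,fast++
slow=4 fast=6: a[fast]=5=a[slow] dup, fast++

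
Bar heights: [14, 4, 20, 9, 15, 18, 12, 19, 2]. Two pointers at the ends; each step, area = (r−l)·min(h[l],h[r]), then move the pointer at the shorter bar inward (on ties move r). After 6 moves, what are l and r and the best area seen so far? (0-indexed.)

l=0 r=8: min(14,2)*8=16 best=16 *, r--
l=0 r=7: min(14,19)*7=98 best=98 *, l++
l=1 r=7: min(4,19)*6=24 best=98, l++
l=2 r=7: min(20,19)*5=95 best=98, r--
l=2 r=6: min(20,12)*4=48 best=98, r--
l=2 r=5: min(20,18)*3=54 best=98, r--

l=2, r=4, best area=98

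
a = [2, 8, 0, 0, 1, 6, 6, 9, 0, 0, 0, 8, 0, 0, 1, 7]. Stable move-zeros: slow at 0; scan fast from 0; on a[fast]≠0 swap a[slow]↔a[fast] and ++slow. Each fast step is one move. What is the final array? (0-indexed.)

[2, 8, 1, 6, 6, 9, 8, 1, 7, 0, 0, 0, 0, 0, 0, 0]

slow=0 fast=0: a[fast]=2≠0 swap→a[0]=2, slow++,fast++
slow=1 fast=1: a[fast]=8≠0 swap→a[1]=8, slow++,fast++
slow=2 fast=2: a[fast]=0, fast++
slow=2 fast=3: a[fast]=0, fast++
slow=2 fast=4: a[fast]=1≠0 swap→a[2]=1, slow++,fast++
slow=3 fast=5: a[fast]=6≠0 swap→a[3]=6, slow++,fast++
slow=4 fast=6: a[fast]=6≠0 swap→a[4]=6, slow++,fast++
slow=5 fast=7: a[fast]=9≠0 swap→a[5]=9, slow++,fast++
slow=6 fast=8: a[fast]=0, fast++
slow=6 fast=9: a[fast]=0, fast++
slow=6 fast=10: a[fast]=0, fast++
slow=6 fast=11: a[fast]=8≠0 swap→a[6]=8, slow++,fast++
slow=7 fast=12: a[fast]=0, fast++
slow=7 fast=13: a[fast]=0, fast++
slow=7 fast=14: a[fast]=1≠0 swap→a[7]=1, slow++,fast++
slow=8 fast=15: a[fast]=7≠0 swap→a[8]=7, slow++,fast++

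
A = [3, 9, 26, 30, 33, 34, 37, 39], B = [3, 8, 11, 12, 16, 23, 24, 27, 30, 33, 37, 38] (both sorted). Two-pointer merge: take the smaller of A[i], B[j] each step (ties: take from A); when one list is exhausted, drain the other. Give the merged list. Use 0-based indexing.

[i=0,j=0] A[i]=3<=B[j]=3 take 3 → i++
[i=1,j=0] A[i]=9>B[j]=3 take 3 → j++
[i=1,j=1] A[i]=9>B[j]=8 take 8 → j++
[i=1,j=2] A[i]=9<=B[j]=11 take 9 → i++
[i=2,j=2] A[i]=26>B[j]=11 take 11 → j++
[i=2,j=3] A[i]=26>B[j]=12 take 12 → j++
[i=2,j=4] A[i]=26>B[j]=16 take 16 → j++
[i=2,j=5] A[i]=26>B[j]=23 take 23 → j++
[i=2,j=6] A[i]=26>B[j]=24 take 24 → j++
[i=2,j=7] A[i]=26<=B[j]=27 take 26 → i++
[i=3,j=7] A[i]=30>B[j]=27 take 27 → j++
[i=3,j=8] A[i]=30<=B[j]=30 take 30 → i++
[i=4,j=8] A[i]=33>B[j]=30 take 30 → j++
[i=4,j=9] A[i]=33<=B[j]=33 take 33 → i++
[i=5,j=9] A[i]=34>B[j]=33 take 33 → j++
[i=5,j=10] A[i]=34<=B[j]=37 take 34 → i++
[i=6,j=10] A[i]=37<=B[j]=37 take 37 → i++
[i=7,j=10] A[i]=39>B[j]=37 take 37 → j++
[i=7,j=11] A[i]=39>B[j]=38 take 38 → j++
[i=7,j=12] B done, take A[i]=39 → i++

[3, 3, 8, 9, 11, 12, 16, 23, 24, 26, 27, 30, 30, 33, 33, 34, 37, 37, 38, 39]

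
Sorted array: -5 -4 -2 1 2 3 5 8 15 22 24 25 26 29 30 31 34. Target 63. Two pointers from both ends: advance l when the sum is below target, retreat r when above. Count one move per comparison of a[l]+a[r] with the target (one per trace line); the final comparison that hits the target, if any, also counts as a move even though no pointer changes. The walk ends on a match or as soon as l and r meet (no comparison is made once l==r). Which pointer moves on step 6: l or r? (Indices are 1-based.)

[1,17] -5+34=29 <63 → l++
[2,17] -4+34=30 <63 → l++
[3,17] -2+34=32 <63 → l++
[4,17] 1+34=35 <63 → l++
[5,17] 2+34=36 <63 → l++
[6,17] 3+34=37 <63 → l++

l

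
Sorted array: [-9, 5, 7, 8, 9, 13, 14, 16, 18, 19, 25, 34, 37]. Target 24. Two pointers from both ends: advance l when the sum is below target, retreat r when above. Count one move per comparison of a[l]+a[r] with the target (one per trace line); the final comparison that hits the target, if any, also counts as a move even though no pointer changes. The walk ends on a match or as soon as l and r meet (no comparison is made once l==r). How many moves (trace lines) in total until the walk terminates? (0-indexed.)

l=0 r=12: -9+37=28 >24, r--
l=0 r=11: -9+34=25 >24, r--
l=0 r=10: -9+25=16 <24, l++
l=1 r=10: 5+25=30 >24, r--
l=1 r=9: 5+19=24, found

5 moves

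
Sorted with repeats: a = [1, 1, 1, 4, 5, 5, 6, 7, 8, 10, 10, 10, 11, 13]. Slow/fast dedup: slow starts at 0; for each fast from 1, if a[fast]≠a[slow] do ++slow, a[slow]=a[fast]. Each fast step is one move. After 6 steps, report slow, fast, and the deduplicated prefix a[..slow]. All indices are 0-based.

slow=0 fast=1: a[fast]=1=a[slow] dup, fast++
slow=0 fast=2: a[fast]=1=a[slow] dup, fast++
slow=0 fast=3: a[fast]=4≠a[slow]=1 write a[1]=4, slow++,fast++
slow=1 fast=4: a[fast]=5≠a[slow]=4 write a[2]=5, slow++,fast++
slow=2 fast=5: a[fast]=5=a[slow] dup, fast++
slow=2 fast=6: a[fast]=6≠a[slow]=5 write a[3]=6, slow++,fast++

slow=3, fast=7, prefix=[1, 4, 5, 6]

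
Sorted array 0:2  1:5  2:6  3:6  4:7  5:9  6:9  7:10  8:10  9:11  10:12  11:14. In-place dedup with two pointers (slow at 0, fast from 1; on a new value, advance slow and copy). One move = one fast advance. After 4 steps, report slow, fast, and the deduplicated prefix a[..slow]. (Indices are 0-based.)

(s=0,f=1) a[fast]=5≠a[slow]=2 write a[1]=5 → slow++,fast++
(s=1,f=2) a[fast]=6≠a[slow]=5 write a[2]=6 → slow++,fast++
(s=2,f=3) a[fast]=6=a[slow] dup → fast++
(s=2,f=4) a[fast]=7≠a[slow]=6 write a[3]=7 → slow++,fast++

slow=3, fast=5, prefix=[2, 5, 6, 7]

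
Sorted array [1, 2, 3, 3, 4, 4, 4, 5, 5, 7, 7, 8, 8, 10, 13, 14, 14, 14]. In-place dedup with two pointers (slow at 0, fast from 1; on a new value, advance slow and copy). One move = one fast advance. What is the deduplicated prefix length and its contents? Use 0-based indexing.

slow=0 fast=1: a[fast]=2≠a[slow]=1 write a[1]=2, slow++,fast++
slow=1 fast=2: a[fast]=3≠a[slow]=2 write a[2]=3, slow++,fast++
slow=2 fast=3: a[fast]=3=a[slow] dup, fast++
slow=2 fast=4: a[fast]=4≠a[slow]=3 write a[3]=4, slow++,fast++
slow=3 fast=5: a[fast]=4=a[slow] dup, fast++
slow=3 fast=6: a[fast]=4=a[slow] dup, fast++
slow=3 fast=7: a[fast]=5≠a[slow]=4 write a[4]=5, slow++,fast++
slow=4 fast=8: a[fast]=5=a[slow] dup, fast++
slow=4 fast=9: a[fast]=7≠a[slow]=5 write a[5]=7, slow++,fast++
slow=5 fast=10: a[fast]=7=a[slow] dup, fast++
slow=5 fast=11: a[fast]=8≠a[slow]=7 write a[6]=8, slow++,fast++
slow=6 fast=12: a[fast]=8=a[slow] dup, fast++
slow=6 fast=13: a[fast]=10≠a[slow]=8 write a[7]=10, slow++,fast++
slow=7 fast=14: a[fast]=13≠a[slow]=10 write a[8]=13, slow++,fast++
slow=8 fast=15: a[fast]=14≠a[slow]=13 write a[9]=14, slow++,fast++
slow=9 fast=16: a[fast]=14=a[slow] dup, fast++
slow=9 fast=17: a[fast]=14=a[slow] dup, fast++

length 10; prefix = [1, 2, 3, 4, 5, 7, 8, 10, 13, 14]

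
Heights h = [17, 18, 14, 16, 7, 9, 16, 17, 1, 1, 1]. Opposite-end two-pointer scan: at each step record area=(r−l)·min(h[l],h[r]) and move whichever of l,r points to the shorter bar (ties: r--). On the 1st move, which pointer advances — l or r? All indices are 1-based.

[1,11] min(17,1)*10=10 best=10 * → r--

r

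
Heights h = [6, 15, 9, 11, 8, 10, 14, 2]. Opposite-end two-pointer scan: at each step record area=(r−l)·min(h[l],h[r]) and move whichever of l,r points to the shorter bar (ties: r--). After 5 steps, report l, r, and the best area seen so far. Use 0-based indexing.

l=1, r=3, best area=70

[0,7] min(6,2)*7=14 best=14 * → r--
[0,6] min(6,14)*6=36 best=36 * → l++
[1,6] min(15,14)*5=70 best=70 * → r--
[1,5] min(15,10)*4=40 best=70 → r--
[1,4] min(15,8)*3=24 best=70 → r--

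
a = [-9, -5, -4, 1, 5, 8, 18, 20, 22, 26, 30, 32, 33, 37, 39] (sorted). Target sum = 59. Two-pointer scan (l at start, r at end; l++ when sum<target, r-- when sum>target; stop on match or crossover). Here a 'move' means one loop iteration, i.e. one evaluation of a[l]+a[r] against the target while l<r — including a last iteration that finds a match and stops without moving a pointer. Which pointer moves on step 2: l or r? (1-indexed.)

[1,15] -9+39=30 <59 → l++
[2,15] -5+39=34 <59 → l++

l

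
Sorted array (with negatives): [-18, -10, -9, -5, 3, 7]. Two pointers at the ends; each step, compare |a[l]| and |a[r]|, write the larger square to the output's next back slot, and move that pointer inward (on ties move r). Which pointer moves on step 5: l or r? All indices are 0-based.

l

[0,5] |-18|>|7| out[5]=324 → l++
[1,5] |-10|>|7| out[4]=100 → l++
[2,5] |-9|>|7| out[3]=81 → l++
[3,5] |-5|<=|7| out[2]=49 → r--
[3,4] |-5|>|3| out[1]=25 → l++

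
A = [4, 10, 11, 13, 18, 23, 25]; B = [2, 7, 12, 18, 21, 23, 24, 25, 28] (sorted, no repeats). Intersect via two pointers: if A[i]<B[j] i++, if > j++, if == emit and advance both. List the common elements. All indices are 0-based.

intersection = [18, 23, 25]

i=0 j=0: 4>2, j++
i=0 j=1: 4<7, i++
i=1 j=1: 10>7, j++
i=1 j=2: 10<12, i++
i=2 j=2: 11<12, i++
i=3 j=2: 13>12, j++
i=3 j=3: 13<18, i++
i=4 j=3: 18==18 emit, i++,j++
i=5 j=4: 23>21, j++
i=5 j=5: 23==23 emit, i++,j++
i=6 j=6: 25>24, j++
i=6 j=7: 25==25 emit, i++,j++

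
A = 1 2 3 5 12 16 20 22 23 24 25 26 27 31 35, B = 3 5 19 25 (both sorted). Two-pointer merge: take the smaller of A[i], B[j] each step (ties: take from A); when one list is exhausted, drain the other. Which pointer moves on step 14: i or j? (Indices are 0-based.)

i

i=0 j=0: A[i]=1<=B[j]=3 take 1, i++
i=1 j=0: A[i]=2<=B[j]=3 take 2, i++
i=2 j=0: A[i]=3<=B[j]=3 take 3, i++
i=3 j=0: A[i]=5>B[j]=3 take 3, j++
i=3 j=1: A[i]=5<=B[j]=5 take 5, i++
i=4 j=1: A[i]=12>B[j]=5 take 5, j++
i=4 j=2: A[i]=12<=B[j]=19 take 12, i++
i=5 j=2: A[i]=16<=B[j]=19 take 16, i++
i=6 j=2: A[i]=20>B[j]=19 take 19, j++
i=6 j=3: A[i]=20<=B[j]=25 take 20, i++
i=7 j=3: A[i]=22<=B[j]=25 take 22, i++
i=8 j=3: A[i]=23<=B[j]=25 take 23, i++
i=9 j=3: A[i]=24<=B[j]=25 take 24, i++
i=10 j=3: A[i]=25<=B[j]=25 take 25, i++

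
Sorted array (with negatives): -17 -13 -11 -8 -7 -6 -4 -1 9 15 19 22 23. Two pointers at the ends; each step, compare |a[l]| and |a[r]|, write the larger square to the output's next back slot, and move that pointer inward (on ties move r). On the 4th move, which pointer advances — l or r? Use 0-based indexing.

l

l=0 r=12: |-17|<=|23| out[12]=529, r--
l=0 r=11: |-17|<=|22| out[11]=484, r--
l=0 r=10: |-17|<=|19| out[10]=361, r--
l=0 r=9: |-17|>|15| out[9]=289, l++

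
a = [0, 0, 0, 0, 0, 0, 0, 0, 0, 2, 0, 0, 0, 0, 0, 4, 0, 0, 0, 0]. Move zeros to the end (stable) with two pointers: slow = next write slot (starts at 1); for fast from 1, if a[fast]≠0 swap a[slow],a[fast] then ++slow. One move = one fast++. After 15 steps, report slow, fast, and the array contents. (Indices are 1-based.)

slow=2, fast=16, a=[2, 0, 0, 0, 0, 0, 0, 0, 0, 0, 0, 0, 0, 0, 0, 4, 0, 0, 0, 0]

(s=1,f=1) a[fast]=0 → fast++
(s=1,f=2) a[fast]=0 → fast++
(s=1,f=3) a[fast]=0 → fast++
(s=1,f=4) a[fast]=0 → fast++
(s=1,f=5) a[fast]=0 → fast++
(s=1,f=6) a[fast]=0 → fast++
(s=1,f=7) a[fast]=0 → fast++
(s=1,f=8) a[fast]=0 → fast++
(s=1,f=9) a[fast]=0 → fast++
(s=1,f=10) a[fast]=2≠0 swap→a[1]=2 → slow++,fast++
(s=2,f=11) a[fast]=0 → fast++
(s=2,f=12) a[fast]=0 → fast++
(s=2,f=13) a[fast]=0 → fast++
(s=2,f=14) a[fast]=0 → fast++
(s=2,f=15) a[fast]=0 → fast++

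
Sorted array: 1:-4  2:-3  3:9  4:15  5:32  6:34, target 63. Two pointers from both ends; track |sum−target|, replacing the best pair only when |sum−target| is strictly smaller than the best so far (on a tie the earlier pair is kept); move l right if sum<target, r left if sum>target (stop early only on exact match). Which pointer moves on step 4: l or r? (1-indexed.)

l=1 r=6: -4+34=30 d=33 *, l++
l=2 r=6: -3+34=31 d=32 *, l++
l=3 r=6: 9+34=43 d=20 *, l++
l=4 r=6: 15+34=49 d=14 *, l++

l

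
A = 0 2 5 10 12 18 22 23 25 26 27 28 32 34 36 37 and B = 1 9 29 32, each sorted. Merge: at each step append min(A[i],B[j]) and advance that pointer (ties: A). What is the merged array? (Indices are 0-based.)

i=0 j=0: A[i]=0<=B[j]=1 take 0, i++
i=1 j=0: A[i]=2>B[j]=1 take 1, j++
i=1 j=1: A[i]=2<=B[j]=9 take 2, i++
i=2 j=1: A[i]=5<=B[j]=9 take 5, i++
i=3 j=1: A[i]=10>B[j]=9 take 9, j++
i=3 j=2: A[i]=10<=B[j]=29 take 10, i++
i=4 j=2: A[i]=12<=B[j]=29 take 12, i++
i=5 j=2: A[i]=18<=B[j]=29 take 18, i++
i=6 j=2: A[i]=22<=B[j]=29 take 22, i++
i=7 j=2: A[i]=23<=B[j]=29 take 23, i++
i=8 j=2: A[i]=25<=B[j]=29 take 25, i++
i=9 j=2: A[i]=26<=B[j]=29 take 26, i++
i=10 j=2: A[i]=27<=B[j]=29 take 27, i++
i=11 j=2: A[i]=28<=B[j]=29 take 28, i++
i=12 j=2: A[i]=32>B[j]=29 take 29, j++
i=12 j=3: A[i]=32<=B[j]=32 take 32, i++
i=13 j=3: A[i]=34>B[j]=32 take 32, j++
i=13 j=4: B done, take A[i]=34, i++
i=14 j=4: B done, take A[i]=36, i++
i=15 j=4: B done, take A[i]=37, i++

[0, 1, 2, 5, 9, 10, 12, 18, 22, 23, 25, 26, 27, 28, 29, 32, 32, 34, 36, 37]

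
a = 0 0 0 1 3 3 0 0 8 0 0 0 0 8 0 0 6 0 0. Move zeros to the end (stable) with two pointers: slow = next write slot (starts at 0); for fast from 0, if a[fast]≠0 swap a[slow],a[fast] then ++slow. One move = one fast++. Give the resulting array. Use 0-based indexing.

slow=0 fast=0: a[fast]=0, fast++
slow=0 fast=1: a[fast]=0, fast++
slow=0 fast=2: a[fast]=0, fast++
slow=0 fast=3: a[fast]=1≠0 swap→a[0]=1, slow++,fast++
slow=1 fast=4: a[fast]=3≠0 swap→a[1]=3, slow++,fast++
slow=2 fast=5: a[fast]=3≠0 swap→a[2]=3, slow++,fast++
slow=3 fast=6: a[fast]=0, fast++
slow=3 fast=7: a[fast]=0, fast++
slow=3 fast=8: a[fast]=8≠0 swap→a[3]=8, slow++,fast++
slow=4 fast=9: a[fast]=0, fast++
slow=4 fast=10: a[fast]=0, fast++
slow=4 fast=11: a[fast]=0, fast++
slow=4 fast=12: a[fast]=0, fast++
slow=4 fast=13: a[fast]=8≠0 swap→a[4]=8, slow++,fast++
slow=5 fast=14: a[fast]=0, fast++
slow=5 fast=15: a[fast]=0, fast++
slow=5 fast=16: a[fast]=6≠0 swap→a[5]=6, slow++,fast++
slow=6 fast=17: a[fast]=0, fast++
slow=6 fast=18: a[fast]=0, fast++

[1, 3, 3, 8, 8, 6, 0, 0, 0, 0, 0, 0, 0, 0, 0, 0, 0, 0, 0]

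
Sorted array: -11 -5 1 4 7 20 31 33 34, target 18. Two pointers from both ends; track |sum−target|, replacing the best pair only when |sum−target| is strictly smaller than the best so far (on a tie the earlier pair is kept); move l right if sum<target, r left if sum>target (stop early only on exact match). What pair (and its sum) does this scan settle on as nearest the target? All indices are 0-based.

l=0 r=8: -11+34=23 d=5 *, r--
l=0 r=7: -11+33=22 d=4 *, r--
l=0 r=6: -11+31=20 d=2 *, r--
l=0 r=5: -11+20=9 d=9, l++
l=1 r=5: -5+20=15 d=3, l++
l=2 r=5: 1+20=21 d=3, r--
l=2 r=4: 1+7=8 d=10, l++
l=3 r=4: 4+7=11 d=7, l++

pair (-11, 31) with sum 20 (|Δ|=2)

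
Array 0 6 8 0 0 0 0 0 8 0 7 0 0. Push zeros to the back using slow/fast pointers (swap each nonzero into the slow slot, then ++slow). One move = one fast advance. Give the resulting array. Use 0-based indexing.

[6, 8, 8, 7, 0, 0, 0, 0, 0, 0, 0, 0, 0]

(s=0,f=0) a[fast]=0 → fast++
(s=0,f=1) a[fast]=6≠0 swap→a[0]=6 → slow++,fast++
(s=1,f=2) a[fast]=8≠0 swap→a[1]=8 → slow++,fast++
(s=2,f=3) a[fast]=0 → fast++
(s=2,f=4) a[fast]=0 → fast++
(s=2,f=5) a[fast]=0 → fast++
(s=2,f=6) a[fast]=0 → fast++
(s=2,f=7) a[fast]=0 → fast++
(s=2,f=8) a[fast]=8≠0 swap→a[2]=8 → slow++,fast++
(s=3,f=9) a[fast]=0 → fast++
(s=3,f=10) a[fast]=7≠0 swap→a[3]=7 → slow++,fast++
(s=4,f=11) a[fast]=0 → fast++
(s=4,f=12) a[fast]=0 → fast++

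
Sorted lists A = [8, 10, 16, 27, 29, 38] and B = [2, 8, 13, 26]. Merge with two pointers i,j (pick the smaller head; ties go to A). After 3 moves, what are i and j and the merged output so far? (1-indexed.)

i=2, j=3, merged so far=[2, 8, 8]

[i=1,j=1] A[i]=8>B[j]=2 take 2 → j++
[i=1,j=2] A[i]=8<=B[j]=8 take 8 → i++
[i=2,j=2] A[i]=10>B[j]=8 take 8 → j++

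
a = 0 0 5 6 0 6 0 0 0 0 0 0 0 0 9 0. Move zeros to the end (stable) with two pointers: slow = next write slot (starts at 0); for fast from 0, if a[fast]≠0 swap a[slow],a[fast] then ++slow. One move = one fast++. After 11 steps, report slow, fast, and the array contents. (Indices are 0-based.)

slow=3, fast=11, a=[5, 6, 6, 0, 0, 0, 0, 0, 0, 0, 0, 0, 0, 0, 9, 0]

(s=0,f=0) a[fast]=0 → fast++
(s=0,f=1) a[fast]=0 → fast++
(s=0,f=2) a[fast]=5≠0 swap→a[0]=5 → slow++,fast++
(s=1,f=3) a[fast]=6≠0 swap→a[1]=6 → slow++,fast++
(s=2,f=4) a[fast]=0 → fast++
(s=2,f=5) a[fast]=6≠0 swap→a[2]=6 → slow++,fast++
(s=3,f=6) a[fast]=0 → fast++
(s=3,f=7) a[fast]=0 → fast++
(s=3,f=8) a[fast]=0 → fast++
(s=3,f=9) a[fast]=0 → fast++
(s=3,f=10) a[fast]=0 → fast++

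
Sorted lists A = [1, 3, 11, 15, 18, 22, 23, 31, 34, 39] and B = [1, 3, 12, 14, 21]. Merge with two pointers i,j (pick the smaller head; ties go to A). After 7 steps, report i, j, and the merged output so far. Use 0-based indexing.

[i=0,j=0] A[i]=1<=B[j]=1 take 1 → i++
[i=1,j=0] A[i]=3>B[j]=1 take 1 → j++
[i=1,j=1] A[i]=3<=B[j]=3 take 3 → i++
[i=2,j=1] A[i]=11>B[j]=3 take 3 → j++
[i=2,j=2] A[i]=11<=B[j]=12 take 11 → i++
[i=3,j=2] A[i]=15>B[j]=12 take 12 → j++
[i=3,j=3] A[i]=15>B[j]=14 take 14 → j++

i=3, j=4, merged so far=[1, 1, 3, 3, 11, 12, 14]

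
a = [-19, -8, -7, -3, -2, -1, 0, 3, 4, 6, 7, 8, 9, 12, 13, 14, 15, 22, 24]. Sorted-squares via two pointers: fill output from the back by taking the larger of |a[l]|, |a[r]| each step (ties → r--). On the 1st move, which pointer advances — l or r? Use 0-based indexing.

l=0 r=18: |-19|<=|24| out[18]=576, r--

r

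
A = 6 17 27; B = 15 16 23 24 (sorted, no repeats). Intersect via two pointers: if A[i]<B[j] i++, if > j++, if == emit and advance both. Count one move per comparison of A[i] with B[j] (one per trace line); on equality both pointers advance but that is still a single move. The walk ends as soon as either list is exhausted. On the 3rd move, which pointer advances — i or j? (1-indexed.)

j

i=1 j=1: 6<15, i++
i=2 j=1: 17>15, j++
i=2 j=2: 17>16, j++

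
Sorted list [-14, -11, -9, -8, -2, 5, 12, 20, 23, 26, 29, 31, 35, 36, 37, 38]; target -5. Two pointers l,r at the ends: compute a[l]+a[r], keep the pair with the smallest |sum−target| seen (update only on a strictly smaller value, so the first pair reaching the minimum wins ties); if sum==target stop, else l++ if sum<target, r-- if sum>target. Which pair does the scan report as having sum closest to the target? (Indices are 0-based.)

l=0 r=15: -14+38=24 d=29 *, r--
l=0 r=14: -14+37=23 d=28 *, r--
l=0 r=13: -14+36=22 d=27 *, r--
l=0 r=12: -14+35=21 d=26 *, r--
l=0 r=11: -14+31=17 d=22 *, r--
l=0 r=10: -14+29=15 d=20 *, r--
l=0 r=9: -14+26=12 d=17 *, r--
l=0 r=8: -14+23=9 d=14 *, r--
l=0 r=7: -14+20=6 d=11 *, r--
l=0 r=6: -14+12=-2 d=3 *, r--
l=0 r=5: -14+5=-9 d=4, l++
l=1 r=5: -11+5=-6 d=1 *, l++
l=2 r=5: -9+5=-4 d=1, r--
l=2 r=4: -9+-2=-11 d=6, l++
l=3 r=4: -8+-2=-10 d=5, l++

pair (-11, 5) with sum -6 (|Δ|=1)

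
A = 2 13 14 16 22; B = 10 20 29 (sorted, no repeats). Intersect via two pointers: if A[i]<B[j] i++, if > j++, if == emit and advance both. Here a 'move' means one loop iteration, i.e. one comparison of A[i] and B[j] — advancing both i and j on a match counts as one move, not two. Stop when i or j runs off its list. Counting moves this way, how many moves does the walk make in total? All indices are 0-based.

i=0 j=0: 2<10, i++
i=1 j=0: 13>10, j++
i=1 j=1: 13<20, i++
i=2 j=1: 14<20, i++
i=3 j=1: 16<20, i++
i=4 j=1: 22>20, j++
i=4 j=2: 22<29, i++

7 moves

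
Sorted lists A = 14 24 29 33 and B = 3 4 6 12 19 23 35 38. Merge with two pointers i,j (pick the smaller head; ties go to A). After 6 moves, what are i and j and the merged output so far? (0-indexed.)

[i=0,j=0] A[i]=14>B[j]=3 take 3 → j++
[i=0,j=1] A[i]=14>B[j]=4 take 4 → j++
[i=0,j=2] A[i]=14>B[j]=6 take 6 → j++
[i=0,j=3] A[i]=14>B[j]=12 take 12 → j++
[i=0,j=4] A[i]=14<=B[j]=19 take 14 → i++
[i=1,j=4] A[i]=24>B[j]=19 take 19 → j++

i=1, j=5, merged so far=[3, 4, 6, 12, 14, 19]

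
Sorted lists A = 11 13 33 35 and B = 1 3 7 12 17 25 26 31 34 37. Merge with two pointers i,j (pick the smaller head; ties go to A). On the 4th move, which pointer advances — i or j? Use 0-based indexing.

i

i=0 j=0: A[i]=11>B[j]=1 take 1, j++
i=0 j=1: A[i]=11>B[j]=3 take 3, j++
i=0 j=2: A[i]=11>B[j]=7 take 7, j++
i=0 j=3: A[i]=11<=B[j]=12 take 11, i++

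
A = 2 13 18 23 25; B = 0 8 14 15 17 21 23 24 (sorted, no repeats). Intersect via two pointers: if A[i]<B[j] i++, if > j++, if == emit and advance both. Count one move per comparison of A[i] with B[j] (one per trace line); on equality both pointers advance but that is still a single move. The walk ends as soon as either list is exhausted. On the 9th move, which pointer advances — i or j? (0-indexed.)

j

[i=0,j=0] 2>0 → j++
[i=0,j=1] 2<8 → i++
[i=1,j=1] 13>8 → j++
[i=1,j=2] 13<14 → i++
[i=2,j=2] 18>14 → j++
[i=2,j=3] 18>15 → j++
[i=2,j=4] 18>17 → j++
[i=2,j=5] 18<21 → i++
[i=3,j=5] 23>21 → j++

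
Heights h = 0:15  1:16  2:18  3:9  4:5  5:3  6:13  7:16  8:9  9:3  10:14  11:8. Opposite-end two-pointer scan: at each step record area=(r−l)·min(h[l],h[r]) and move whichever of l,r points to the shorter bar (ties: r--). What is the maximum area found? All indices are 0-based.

[0,11] min(15,8)*11=88 best=88 * → r--
[0,10] min(15,14)*10=140 best=140 * → r--
[0,9] min(15,3)*9=27 best=140 → r--
[0,8] min(15,9)*8=72 best=140 → r--
[0,7] min(15,16)*7=105 best=140 → l++
[1,7] min(16,16)*6=96 best=140 → r--
[1,6] min(16,13)*5=65 best=140 → r--
[1,5] min(16,3)*4=12 best=140 → r--
[1,4] min(16,5)*3=15 best=140 → r--
[1,3] min(16,9)*2=18 best=140 → r--
[1,2] min(16,18)*1=16 best=140 → l++

max area = 140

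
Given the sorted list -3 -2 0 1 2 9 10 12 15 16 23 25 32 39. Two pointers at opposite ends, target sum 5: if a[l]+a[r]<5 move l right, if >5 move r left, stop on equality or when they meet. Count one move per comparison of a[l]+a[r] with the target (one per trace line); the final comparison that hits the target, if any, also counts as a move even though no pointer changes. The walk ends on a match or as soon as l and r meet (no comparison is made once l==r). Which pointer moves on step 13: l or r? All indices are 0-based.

l

l=0 r=13: -3+39=36 >5, r--
l=0 r=12: -3+32=29 >5, r--
l=0 r=11: -3+25=22 >5, r--
l=0 r=10: -3+23=20 >5, r--
l=0 r=9: -3+16=13 >5, r--
l=0 r=8: -3+15=12 >5, r--
l=0 r=7: -3+12=9 >5, r--
l=0 r=6: -3+10=7 >5, r--
l=0 r=5: -3+9=6 >5, r--
l=0 r=4: -3+2=-1 <5, l++
l=1 r=4: -2+2=0 <5, l++
l=2 r=4: 0+2=2 <5, l++
l=3 r=4: 1+2=3 <5, l++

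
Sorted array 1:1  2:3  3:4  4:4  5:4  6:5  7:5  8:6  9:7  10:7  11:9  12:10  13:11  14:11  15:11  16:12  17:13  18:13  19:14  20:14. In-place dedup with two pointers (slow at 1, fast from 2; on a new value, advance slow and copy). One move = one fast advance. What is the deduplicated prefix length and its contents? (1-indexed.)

length 12; prefix = [1, 3, 4, 5, 6, 7, 9, 10, 11, 12, 13, 14]

(s=1,f=2) a[fast]=3≠a[slow]=1 write a[2]=3 → slow++,fast++
(s=2,f=3) a[fast]=4≠a[slow]=3 write a[3]=4 → slow++,fast++
(s=3,f=4) a[fast]=4=a[slow] dup → fast++
(s=3,f=5) a[fast]=4=a[slow] dup → fast++
(s=3,f=6) a[fast]=5≠a[slow]=4 write a[4]=5 → slow++,fast++
(s=4,f=7) a[fast]=5=a[slow] dup → fast++
(s=4,f=8) a[fast]=6≠a[slow]=5 write a[5]=6 → slow++,fast++
(s=5,f=9) a[fast]=7≠a[slow]=6 write a[6]=7 → slow++,fast++
(s=6,f=10) a[fast]=7=a[slow] dup → fast++
(s=6,f=11) a[fast]=9≠a[slow]=7 write a[7]=9 → slow++,fast++
(s=7,f=12) a[fast]=10≠a[slow]=9 write a[8]=10 → slow++,fast++
(s=8,f=13) a[fast]=11≠a[slow]=10 write a[9]=11 → slow++,fast++
(s=9,f=14) a[fast]=11=a[slow] dup → fast++
(s=9,f=15) a[fast]=11=a[slow] dup → fast++
(s=9,f=16) a[fast]=12≠a[slow]=11 write a[10]=12 → slow++,fast++
(s=10,f=17) a[fast]=13≠a[slow]=12 write a[11]=13 → slow++,fast++
(s=11,f=18) a[fast]=13=a[slow] dup → fast++
(s=11,f=19) a[fast]=14≠a[slow]=13 write a[12]=14 → slow++,fast++
(s=12,f=20) a[fast]=14=a[slow] dup → fast++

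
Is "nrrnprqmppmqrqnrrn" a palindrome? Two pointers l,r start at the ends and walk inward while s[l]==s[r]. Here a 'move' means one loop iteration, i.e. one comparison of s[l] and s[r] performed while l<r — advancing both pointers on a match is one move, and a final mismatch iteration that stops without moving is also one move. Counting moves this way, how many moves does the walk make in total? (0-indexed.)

[0,17] 'n'=='n' → l++,r--
[1,16] 'r'=='r' → l++,r--
[2,15] 'r'=='r' → l++,r--
[3,14] 'n'=='n' → l++,r--
[4,13] 'p'!='q' → stop

5 moves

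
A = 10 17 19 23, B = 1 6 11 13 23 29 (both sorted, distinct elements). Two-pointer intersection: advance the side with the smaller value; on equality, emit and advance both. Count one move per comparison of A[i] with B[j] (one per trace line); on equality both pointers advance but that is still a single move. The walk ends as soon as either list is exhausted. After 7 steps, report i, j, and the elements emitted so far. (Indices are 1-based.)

i=4, j=5, emitted=[]

[i=1,j=1] 10>1 → j++
[i=1,j=2] 10>6 → j++
[i=1,j=3] 10<11 → i++
[i=2,j=3] 17>11 → j++
[i=2,j=4] 17>13 → j++
[i=2,j=5] 17<23 → i++
[i=3,j=5] 19<23 → i++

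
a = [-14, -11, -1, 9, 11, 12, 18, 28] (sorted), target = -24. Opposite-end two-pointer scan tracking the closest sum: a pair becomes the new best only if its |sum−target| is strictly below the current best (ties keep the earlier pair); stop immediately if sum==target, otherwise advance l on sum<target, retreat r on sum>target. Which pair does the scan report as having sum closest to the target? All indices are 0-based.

pair (-14, -11) with sum -25 (|Δ|=1)

l=0 r=7: -14+28=14 d=38 *, r--
l=0 r=6: -14+18=4 d=28 *, r--
l=0 r=5: -14+12=-2 d=22 *, r--
l=0 r=4: -14+11=-3 d=21 *, r--
l=0 r=3: -14+9=-5 d=19 *, r--
l=0 r=2: -14+-1=-15 d=9 *, r--
l=0 r=1: -14+-11=-25 d=1 *, l++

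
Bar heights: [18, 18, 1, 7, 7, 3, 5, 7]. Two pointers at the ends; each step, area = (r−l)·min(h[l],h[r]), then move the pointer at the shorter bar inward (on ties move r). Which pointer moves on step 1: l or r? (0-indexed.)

r

[0,7] min(18,7)*7=49 best=49 * → r--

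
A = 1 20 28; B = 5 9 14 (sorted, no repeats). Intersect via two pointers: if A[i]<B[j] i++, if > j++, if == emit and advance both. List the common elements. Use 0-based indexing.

i=0 j=0: 1<5, i++
i=1 j=0: 20>5, j++
i=1 j=1: 20>9, j++
i=1 j=2: 20>14, j++

intersection = []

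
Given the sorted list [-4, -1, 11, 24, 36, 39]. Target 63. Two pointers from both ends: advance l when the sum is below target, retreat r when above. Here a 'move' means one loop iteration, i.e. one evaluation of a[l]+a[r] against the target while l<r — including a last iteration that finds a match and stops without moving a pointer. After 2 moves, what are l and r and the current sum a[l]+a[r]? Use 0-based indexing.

[0,5] -4+39=35 <63 → l++
[1,5] -1+39=38 <63 → l++

l=2, r=5, sum=50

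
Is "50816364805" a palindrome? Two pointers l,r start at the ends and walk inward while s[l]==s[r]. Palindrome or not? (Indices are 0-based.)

not a palindrome (mismatch at 3,7)

[0,10] '5'=='5' → l++,r--
[1,9] '0'=='0' → l++,r--
[2,8] '8'=='8' → l++,r--
[3,7] '1'!='4' → stop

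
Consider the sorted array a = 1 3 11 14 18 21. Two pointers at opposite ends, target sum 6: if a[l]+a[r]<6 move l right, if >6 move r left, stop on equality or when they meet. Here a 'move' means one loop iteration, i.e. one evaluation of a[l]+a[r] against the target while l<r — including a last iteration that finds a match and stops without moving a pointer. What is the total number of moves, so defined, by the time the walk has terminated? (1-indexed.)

5 moves

l=1 r=6: 1+21=22 >6, r--
l=1 r=5: 1+18=19 >6, r--
l=1 r=4: 1+14=15 >6, r--
l=1 r=3: 1+11=12 >6, r--
l=1 r=2: 1+3=4 <6, l++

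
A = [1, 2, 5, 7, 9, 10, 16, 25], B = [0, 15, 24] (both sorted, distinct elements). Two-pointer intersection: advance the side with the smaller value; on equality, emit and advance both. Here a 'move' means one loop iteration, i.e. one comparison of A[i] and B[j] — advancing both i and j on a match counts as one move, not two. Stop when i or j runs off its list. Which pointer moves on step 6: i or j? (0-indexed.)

i

[i=0,j=0] 1>0 → j++
[i=0,j=1] 1<15 → i++
[i=1,j=1] 2<15 → i++
[i=2,j=1] 5<15 → i++
[i=3,j=1] 7<15 → i++
[i=4,j=1] 9<15 → i++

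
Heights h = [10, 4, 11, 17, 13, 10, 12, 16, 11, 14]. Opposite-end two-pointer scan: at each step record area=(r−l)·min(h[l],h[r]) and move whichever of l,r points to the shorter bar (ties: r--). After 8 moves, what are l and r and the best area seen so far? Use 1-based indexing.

l=4, r=5, best area=90

l=1 r=10: min(10,14)*9=90 best=90 *, l++
l=2 r=10: min(4,14)*8=32 best=90, l++
l=3 r=10: min(11,14)*7=77 best=90, l++
l=4 r=10: min(17,14)*6=84 best=90, r--
l=4 r=9: min(17,11)*5=55 best=90, r--
l=4 r=8: min(17,16)*4=64 best=90, r--
l=4 r=7: min(17,12)*3=36 best=90, r--
l=4 r=6: min(17,10)*2=20 best=90, r--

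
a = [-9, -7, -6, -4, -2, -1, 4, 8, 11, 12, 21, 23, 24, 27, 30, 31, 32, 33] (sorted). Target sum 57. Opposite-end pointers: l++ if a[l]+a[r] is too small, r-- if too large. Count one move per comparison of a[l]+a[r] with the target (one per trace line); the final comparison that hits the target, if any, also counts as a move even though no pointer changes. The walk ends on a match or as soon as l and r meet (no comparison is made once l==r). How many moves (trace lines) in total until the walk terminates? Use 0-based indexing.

[0,17] -9+33=24 <57 → l++
[1,17] -7+33=26 <57 → l++
[2,17] -6+33=27 <57 → l++
[3,17] -4+33=29 <57 → l++
[4,17] -2+33=31 <57 → l++
[5,17] -1+33=32 <57 → l++
[6,17] 4+33=37 <57 → l++
[7,17] 8+33=41 <57 → l++
[8,17] 11+33=44 <57 → l++
[9,17] 12+33=45 <57 → l++
[10,17] 21+33=54 <57 → l++
[11,17] 23+33=56 <57 → l++
[12,17] 24+33=57 → found

13 moves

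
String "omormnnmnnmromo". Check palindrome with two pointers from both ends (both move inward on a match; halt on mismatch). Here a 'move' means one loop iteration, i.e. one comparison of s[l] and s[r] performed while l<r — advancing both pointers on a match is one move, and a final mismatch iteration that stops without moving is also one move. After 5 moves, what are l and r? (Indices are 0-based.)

l=5, r=9

l=0 r=14: 'o'=='o', l++,r--
l=1 r=13: 'm'=='m', l++,r--
l=2 r=12: 'o'=='o', l++,r--
l=3 r=11: 'r'=='r', l++,r--
l=4 r=10: 'm'=='m', l++,r--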